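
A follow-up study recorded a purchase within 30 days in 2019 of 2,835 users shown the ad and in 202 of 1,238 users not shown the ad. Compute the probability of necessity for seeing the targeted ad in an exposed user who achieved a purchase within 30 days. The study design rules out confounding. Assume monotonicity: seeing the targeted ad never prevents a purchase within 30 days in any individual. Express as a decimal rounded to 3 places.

p₁ = P(outcome | exposed) = 2019/2835 = 0.71217
p₀ = P(outcome | unexposed) = 202/1238 = 0.16317
Under exogeneity and monotonicity, PN = (p₁ − p₀) / p₁.
PN = (0.71217 − 0.16317) / 0.71217 = 0.549 / 0.71217 ≈ 0.7709

PN ≈ 0.771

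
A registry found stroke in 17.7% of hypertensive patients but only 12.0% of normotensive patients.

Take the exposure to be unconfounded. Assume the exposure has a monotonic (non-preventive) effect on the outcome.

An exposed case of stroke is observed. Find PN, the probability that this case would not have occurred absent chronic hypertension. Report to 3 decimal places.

PN ≈ 0.322

p₁ = 0.177, p₀ = 0.12.
Under exogeneity and monotonicity, PN = (p₁ − p₀) / p₁.
PN = (0.177 − 0.12) / 0.177 = 0.057 / 0.177 ≈ 0.3220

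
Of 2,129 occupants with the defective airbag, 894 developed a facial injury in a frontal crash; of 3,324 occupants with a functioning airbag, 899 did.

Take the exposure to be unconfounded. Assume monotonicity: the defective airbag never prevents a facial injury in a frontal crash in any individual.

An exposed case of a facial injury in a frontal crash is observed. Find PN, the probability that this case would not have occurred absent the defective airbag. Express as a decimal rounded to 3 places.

p₁ = P(outcome | exposed) = 894/2129 = 0.41992
p₀ = P(outcome | unexposed) = 899/3324 = 0.27046
Under exogeneity and monotonicity, PN = (p₁ − p₀) / p₁.
PN = (0.41992 − 0.27046) / 0.41992 = 0.14946 / 0.41992 ≈ 0.3559

PN ≈ 0.356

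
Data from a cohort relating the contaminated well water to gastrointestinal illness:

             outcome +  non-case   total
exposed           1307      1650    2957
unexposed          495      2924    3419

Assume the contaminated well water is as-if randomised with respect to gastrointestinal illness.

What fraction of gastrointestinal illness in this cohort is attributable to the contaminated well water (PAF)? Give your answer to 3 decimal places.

PAF ≈ 0.488

p₁ = P(outcome | exposed) = 1307/2957 = 0.442
p₀ = P(outcome | unexposed) = 495/3419 = 0.14478
Exposure prevalence π = 2957/6376 = 0.46377; overall risk P(Y=1) = 0.28262.
Under exogeneity, PAF = [P(Y=1) − p₀]/P(Y=1).
PAF = (0.28262 − 0.14478) / 0.28262 ≈ 0.4877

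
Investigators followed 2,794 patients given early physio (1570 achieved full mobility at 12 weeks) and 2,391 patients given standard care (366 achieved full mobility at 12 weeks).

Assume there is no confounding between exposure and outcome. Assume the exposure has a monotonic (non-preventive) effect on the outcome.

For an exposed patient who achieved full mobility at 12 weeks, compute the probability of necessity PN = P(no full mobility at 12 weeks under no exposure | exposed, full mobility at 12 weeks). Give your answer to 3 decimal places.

p₁ = P(outcome | exposed) = 1570/2794 = 0.56192
p₀ = P(outcome | unexposed) = 366/2391 = 0.15307
Under exogeneity and monotonicity, PN = (p₁ − p₀) / p₁.
PN = (0.56192 − 0.15307) / 0.56192 = 0.40884 / 0.56192 ≈ 0.7276

PN ≈ 0.728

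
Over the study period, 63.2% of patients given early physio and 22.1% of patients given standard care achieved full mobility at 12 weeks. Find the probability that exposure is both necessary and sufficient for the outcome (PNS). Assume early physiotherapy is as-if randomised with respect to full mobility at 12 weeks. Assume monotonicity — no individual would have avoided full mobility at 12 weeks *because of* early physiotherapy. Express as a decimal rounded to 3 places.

p₁ = 0.632, p₀ = 0.221.
Under exogeneity and monotonicity, PNS = p₁ − p₀.
PNS = 0.632 − 0.221 = 0.411

PNS ≈ 0.411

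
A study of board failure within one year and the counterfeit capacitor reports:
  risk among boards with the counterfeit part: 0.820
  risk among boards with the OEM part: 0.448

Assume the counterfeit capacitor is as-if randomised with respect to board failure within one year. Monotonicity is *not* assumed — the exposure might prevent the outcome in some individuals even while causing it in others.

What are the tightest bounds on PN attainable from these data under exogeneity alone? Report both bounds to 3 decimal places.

0.454 ≤ PN ≤ 0.673

Let p₁ = 0.82, p₀ = 0.448.
Under exogeneity alone the bounds on PN are max{0,(p₁−p₀)/p₁} ≤ PN ≤ min{1,(1−p₀)/p₁}.
  lower = (p₁ − p₀)/p₁ = 0.372 / 0.82 ≈ 0.4537
  upper = min{1, (1 − p₀)/p₁} = 0.552 / 0.82 ≈ 0.6732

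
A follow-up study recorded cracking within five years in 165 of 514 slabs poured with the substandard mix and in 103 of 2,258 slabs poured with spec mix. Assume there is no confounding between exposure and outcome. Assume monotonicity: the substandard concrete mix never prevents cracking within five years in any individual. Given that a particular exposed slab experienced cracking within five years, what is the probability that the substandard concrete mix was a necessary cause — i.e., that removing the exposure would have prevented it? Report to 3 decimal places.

p₁ = P(outcome | exposed) = 165/514 = 0.32101
p₀ = P(outcome | unexposed) = 103/2258 = 0.045616
Under exogeneity and monotonicity, PN = (p₁ − p₀) / p₁.
PN = (0.32101 − 0.045616) / 0.32101 = 0.2754 / 0.32101 ≈ 0.8579

PN ≈ 0.858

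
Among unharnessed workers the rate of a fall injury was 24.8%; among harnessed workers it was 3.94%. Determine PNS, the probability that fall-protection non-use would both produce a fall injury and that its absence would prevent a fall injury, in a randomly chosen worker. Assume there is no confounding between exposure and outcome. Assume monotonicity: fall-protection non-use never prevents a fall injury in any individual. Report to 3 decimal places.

p₁ = 0.248, p₀ = 0.0394.
Under exogeneity and monotonicity, PNS = p₁ − p₀.
PNS = 0.248 − 0.0394 = 0.2086

PNS ≈ 0.209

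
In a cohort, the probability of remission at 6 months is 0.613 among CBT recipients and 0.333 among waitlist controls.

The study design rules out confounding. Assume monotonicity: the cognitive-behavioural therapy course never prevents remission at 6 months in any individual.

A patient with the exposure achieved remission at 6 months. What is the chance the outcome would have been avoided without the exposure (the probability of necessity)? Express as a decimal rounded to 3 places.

PN ≈ 0.457

Let p₁ = 0.613, p₀ = 0.333.
Under exogeneity and monotonicity, PN = (p₁ − p₀) / p₁.
PN = (0.613 − 0.333) / 0.613 = 0.28 / 0.613 ≈ 0.4568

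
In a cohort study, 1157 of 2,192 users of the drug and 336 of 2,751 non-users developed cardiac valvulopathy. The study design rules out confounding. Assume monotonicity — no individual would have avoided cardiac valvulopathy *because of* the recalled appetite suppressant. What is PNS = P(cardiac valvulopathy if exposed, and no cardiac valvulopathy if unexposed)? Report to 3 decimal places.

p₁ = P(outcome | exposed) = 1157/2192 = 0.52783
p₀ = P(outcome | unexposed) = 336/2751 = 0.12214
Under exogeneity and monotonicity, PNS = p₁ − p₀.
PNS = 0.52783 − 0.12214 = 0.40569

PNS ≈ 0.406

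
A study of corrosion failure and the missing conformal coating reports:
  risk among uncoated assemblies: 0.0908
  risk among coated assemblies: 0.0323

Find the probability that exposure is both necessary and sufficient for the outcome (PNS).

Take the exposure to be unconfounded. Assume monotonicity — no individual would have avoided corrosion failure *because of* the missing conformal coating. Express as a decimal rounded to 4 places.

Let p₁ = 0.0908, p₀ = 0.0323.
Under exogeneity and monotonicity, PNS = p₁ − p₀.
PNS = 0.0908 − 0.0323 = 0.0585

PNS ≈ 0.0585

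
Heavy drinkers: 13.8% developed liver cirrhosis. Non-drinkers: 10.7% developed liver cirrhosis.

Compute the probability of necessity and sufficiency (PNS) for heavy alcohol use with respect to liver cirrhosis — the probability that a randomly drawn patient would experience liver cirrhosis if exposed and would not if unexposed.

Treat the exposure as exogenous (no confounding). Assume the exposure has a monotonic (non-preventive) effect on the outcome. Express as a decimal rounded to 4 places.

PNS ≈ 0.0310

p₁ = 0.138, p₀ = 0.107.
Under exogeneity and monotonicity, PNS = p₁ − p₀.
PNS = 0.138 − 0.107 = 0.031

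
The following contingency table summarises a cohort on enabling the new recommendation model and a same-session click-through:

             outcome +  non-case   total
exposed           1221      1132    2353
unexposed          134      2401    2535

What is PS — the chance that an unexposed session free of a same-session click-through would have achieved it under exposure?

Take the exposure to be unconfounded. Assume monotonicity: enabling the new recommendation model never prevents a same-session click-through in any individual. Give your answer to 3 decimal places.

PS ≈ 0.492

p₁ = P(outcome | exposed) = 1221/2353 = 0.51891
p₀ = P(outcome | unexposed) = 134/2535 = 0.05286
Under exogeneity and monotonicity, PS = (p₁ − p₀) / (1 − p₀).
PS = (0.51891 − 0.05286) / (1 − 0.05286) = 0.46605 / 0.94714 ≈ 0.4921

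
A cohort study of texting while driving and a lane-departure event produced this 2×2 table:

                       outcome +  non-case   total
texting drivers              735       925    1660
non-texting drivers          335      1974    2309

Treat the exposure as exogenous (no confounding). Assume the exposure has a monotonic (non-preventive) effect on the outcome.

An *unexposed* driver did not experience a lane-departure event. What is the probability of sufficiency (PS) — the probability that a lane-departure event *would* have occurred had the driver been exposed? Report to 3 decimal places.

p₁ = P(outcome | exposed) = 735/1660 = 0.44277
p₀ = P(outcome | unexposed) = 335/2309 = 0.14508
Under exogeneity and monotonicity, PS = (p₁ − p₀)/(1 − p₀).
PS = (0.44277 − 0.14508) / 0.85492 ≈ 0.3482

PS ≈ 0.348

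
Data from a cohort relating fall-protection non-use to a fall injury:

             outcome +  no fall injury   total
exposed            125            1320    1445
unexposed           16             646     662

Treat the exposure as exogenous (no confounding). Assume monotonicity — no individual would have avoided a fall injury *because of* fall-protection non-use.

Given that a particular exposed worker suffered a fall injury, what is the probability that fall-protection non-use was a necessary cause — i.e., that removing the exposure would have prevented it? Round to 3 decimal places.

p₁ = P(outcome | exposed) = 125/1445 = 0.086505
p₀ = P(outcome | unexposed) = 16/662 = 0.024169
Under exogeneity and monotonicity, PN = (p₁ − p₀) / p₁.
PN = (0.086505 − 0.024169) / 0.086505 = 0.062336 / 0.086505 ≈ 0.7206

PN ≈ 0.721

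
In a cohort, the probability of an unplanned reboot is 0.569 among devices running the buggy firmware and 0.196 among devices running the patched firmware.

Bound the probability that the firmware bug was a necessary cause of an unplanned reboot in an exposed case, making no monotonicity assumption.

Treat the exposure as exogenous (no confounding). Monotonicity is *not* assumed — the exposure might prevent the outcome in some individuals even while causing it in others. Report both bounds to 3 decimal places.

Let p₁ = 0.569, p₀ = 0.196.
Under exogeneity alone the bounds on PN are max{0,(p₁−p₀)/p₁} ≤ PN ≤ min{1,(1−p₀)/p₁}.
  lower = (p₁ − p₀)/p₁ = 0.373 / 0.569 ≈ 0.6555
  upper = min{1, (1 − p₀)/p₁} = 0.804 / 0.569 ≈ 1.4130 → capped at 1

0.656 ≤ PN ≤ 1.000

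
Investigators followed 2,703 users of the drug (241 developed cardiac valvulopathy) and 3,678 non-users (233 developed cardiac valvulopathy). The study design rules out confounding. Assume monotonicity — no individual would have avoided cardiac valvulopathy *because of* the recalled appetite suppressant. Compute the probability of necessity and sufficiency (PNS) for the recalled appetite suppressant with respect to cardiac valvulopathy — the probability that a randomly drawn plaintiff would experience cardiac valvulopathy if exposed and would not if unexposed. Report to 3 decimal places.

PNS ≈ 0.026

p₁ = P(outcome | exposed) = 241/2703 = 0.08916
p₀ = P(outcome | unexposed) = 233/3678 = 0.06335
Under exogeneity and monotonicity, PNS = p₁ − p₀.
PNS = 0.08916 − 0.06335 = 0.025811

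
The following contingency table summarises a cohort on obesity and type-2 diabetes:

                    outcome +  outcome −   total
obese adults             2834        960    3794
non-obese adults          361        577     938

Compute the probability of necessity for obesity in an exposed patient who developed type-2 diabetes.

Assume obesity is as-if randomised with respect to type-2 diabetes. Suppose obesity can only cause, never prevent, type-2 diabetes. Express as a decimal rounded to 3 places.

PN ≈ 0.485

p₁ = P(outcome | exposed) = 2834/3794 = 0.74697
p₀ = P(outcome | unexposed) = 361/938 = 0.38486
Under exogeneity and monotonicity, PN = (p₁ − p₀)/p₁.
PN = (0.74697 − 0.38486) / 0.74697 ≈ 0.4848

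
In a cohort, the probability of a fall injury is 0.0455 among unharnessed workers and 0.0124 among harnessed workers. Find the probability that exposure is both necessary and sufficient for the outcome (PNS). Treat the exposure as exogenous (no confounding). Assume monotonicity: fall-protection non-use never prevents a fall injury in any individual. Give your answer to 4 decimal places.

PNS ≈ 0.0331

Let p₁ = 0.0455, p₀ = 0.0124.
Under exogeneity and monotonicity, PNS = p₁ − p₀.
PNS = 0.0455 − 0.0124 = 0.0331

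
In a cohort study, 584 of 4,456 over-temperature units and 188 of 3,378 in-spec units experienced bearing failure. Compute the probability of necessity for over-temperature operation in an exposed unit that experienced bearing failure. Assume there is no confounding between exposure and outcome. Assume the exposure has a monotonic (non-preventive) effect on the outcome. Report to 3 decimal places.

PN ≈ 0.575

p₁ = P(outcome | exposed) = 584/4456 = 0.13106
p₀ = P(outcome | unexposed) = 188/3378 = 0.055654
Under exogeneity and monotonicity, PN = (p₁ − p₀) / p₁.
PN = (0.13106 − 0.055654) / 0.13106 = 0.075405 / 0.13106 ≈ 0.5754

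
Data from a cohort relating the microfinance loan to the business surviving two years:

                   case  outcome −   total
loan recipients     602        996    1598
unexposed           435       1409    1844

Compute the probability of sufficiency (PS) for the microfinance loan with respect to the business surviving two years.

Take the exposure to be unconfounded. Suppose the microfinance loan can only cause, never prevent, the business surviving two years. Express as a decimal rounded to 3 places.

PS ≈ 0.184

p₁ = P(outcome | exposed) = 602/1598 = 0.37672
p₀ = P(outcome | unexposed) = 435/1844 = 0.2359
Under exogeneity and monotonicity, PS = (p₁ − p₀)/(1 − p₀).
PS = (0.37672 − 0.2359) / 0.7641 ≈ 0.1843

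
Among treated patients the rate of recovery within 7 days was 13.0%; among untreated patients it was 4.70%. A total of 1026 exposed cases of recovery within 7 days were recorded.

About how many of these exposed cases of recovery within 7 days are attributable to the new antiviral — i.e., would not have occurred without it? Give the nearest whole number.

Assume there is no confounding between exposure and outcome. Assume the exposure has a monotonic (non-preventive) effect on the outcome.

p₁ = 0.13, p₀ = 0.047.
PN = (p₁ − p₀)/p₁ = (0.13 − 0.047) / 0.13 ≈ 0.63846.
Attributable cases ≈ PN × (exposed cases) = 0.63846 × 1026 ≈ 655.06.

about 655 cases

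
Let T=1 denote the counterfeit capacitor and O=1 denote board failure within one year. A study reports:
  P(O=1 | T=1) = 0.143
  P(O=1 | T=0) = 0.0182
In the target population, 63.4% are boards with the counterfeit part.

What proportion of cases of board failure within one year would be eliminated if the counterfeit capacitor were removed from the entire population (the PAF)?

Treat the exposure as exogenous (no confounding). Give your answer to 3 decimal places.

Let p₁ = 0.143, p₀ = 0.0182.
Overall risk P(Y=1) = π·p₁ + (1−π)·p₀ = 0.634×0.143 + 0.366×0.0182 = 0.097323.
Under exogeneity, PAF = [P(Y=1) − p₀] / P(Y=1).
PAF = (0.097323 − 0.0182) / 0.097323 ≈ 0.8130

PAF ≈ 0.813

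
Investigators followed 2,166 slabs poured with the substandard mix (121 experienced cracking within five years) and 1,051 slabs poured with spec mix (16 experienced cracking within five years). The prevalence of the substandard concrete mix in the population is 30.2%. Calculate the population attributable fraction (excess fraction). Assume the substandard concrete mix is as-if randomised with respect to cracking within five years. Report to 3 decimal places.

PAF ≈ 0.446

p₁ = P(outcome | exposed) = 121/2166 = 0.055863
p₀ = P(outcome | unexposed) = 16/1051 = 0.015224
Overall risk P(Y=1) = π·p₁ + (1−π)·p₀ = 0.302×0.055863 + 0.698×0.015224 = 0.027497.
Under exogeneity, PAF = [P(Y=1) − p₀] / P(Y=1).
PAF = (0.027497 − 0.015224) / 0.027497 ≈ 0.4464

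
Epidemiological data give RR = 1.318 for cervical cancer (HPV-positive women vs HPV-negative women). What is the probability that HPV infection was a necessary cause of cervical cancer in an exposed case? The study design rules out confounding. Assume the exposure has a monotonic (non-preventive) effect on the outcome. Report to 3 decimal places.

Under exogeneity and monotonicity, PN = (RR − 1) / RR = 1 − 1/RR.
PN = (1.318 − 1) / 1.318 = 0.318 / 1.318 ≈ 0.2413

PN ≈ 0.241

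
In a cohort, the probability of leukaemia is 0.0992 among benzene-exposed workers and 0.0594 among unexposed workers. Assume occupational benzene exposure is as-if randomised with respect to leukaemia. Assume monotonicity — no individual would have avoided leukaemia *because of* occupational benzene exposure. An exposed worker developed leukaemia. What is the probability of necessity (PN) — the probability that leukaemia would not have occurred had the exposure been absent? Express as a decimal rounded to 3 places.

PN ≈ 0.401

Let p₁ = 0.0992, p₀ = 0.0594.
Under exogeneity and monotonicity, PN = (p₁ − p₀) / p₁.
PN = (0.0992 − 0.0594) / 0.0992 = 0.0398 / 0.0992 ≈ 0.4012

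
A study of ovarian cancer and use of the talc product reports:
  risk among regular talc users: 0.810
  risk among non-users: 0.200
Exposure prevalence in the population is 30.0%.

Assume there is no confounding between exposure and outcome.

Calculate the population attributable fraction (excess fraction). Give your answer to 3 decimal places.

Let p₁ = 0.81, p₀ = 0.2.
Overall risk P(Y=1) = π·p₁ + (1−π)·p₀ = 0.3×0.81 + 0.7×0.2 = 0.383.
Under exogeneity, PAF = [P(Y=1) − p₀] / P(Y=1).
PAF = (0.383 − 0.2) / 0.383 ≈ 0.4778

PAF ≈ 0.478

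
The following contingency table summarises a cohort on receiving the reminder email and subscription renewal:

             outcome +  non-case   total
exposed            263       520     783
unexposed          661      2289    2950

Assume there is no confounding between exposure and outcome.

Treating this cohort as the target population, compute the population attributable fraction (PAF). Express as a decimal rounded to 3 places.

p₁ = P(outcome | exposed) = 263/783 = 0.33589
p₀ = P(outcome | unexposed) = 661/2950 = 0.22407
Exposure prevalence π = 783/3733 = 0.20975; overall risk P(Y=1) = 0.24752.
Under exogeneity, PAF = [P(Y=1) − p₀]/P(Y=1).
PAF = (0.24752 − 0.22407) / 0.24752 ≈ 0.0948

PAF ≈ 0.095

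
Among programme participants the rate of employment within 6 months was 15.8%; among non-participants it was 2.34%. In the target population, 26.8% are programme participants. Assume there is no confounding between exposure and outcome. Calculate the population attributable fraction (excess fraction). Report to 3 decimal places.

PAF ≈ 0.607

p₁ = 0.158, p₀ = 0.0234.
Overall risk P(Y=1) = π·p₁ + (1−π)·p₀ = 0.268×0.158 + 0.732×0.0234 = 0.059473.
Under exogeneity, PAF = [P(Y=1) − p₀] / P(Y=1).
PAF = (0.059473 − 0.0234) / 0.059473 ≈ 0.6065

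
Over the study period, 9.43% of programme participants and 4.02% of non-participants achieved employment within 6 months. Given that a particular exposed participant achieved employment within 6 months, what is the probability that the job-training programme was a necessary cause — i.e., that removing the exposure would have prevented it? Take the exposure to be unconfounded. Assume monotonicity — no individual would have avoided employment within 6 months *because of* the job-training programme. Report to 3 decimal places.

PN ≈ 0.574

p₁ = 0.0943, p₀ = 0.0402.
Under exogeneity and monotonicity, PN = (p₁ − p₀) / p₁.
PN = (0.0943 − 0.0402) / 0.0943 = 0.0541 / 0.0943 ≈ 0.5737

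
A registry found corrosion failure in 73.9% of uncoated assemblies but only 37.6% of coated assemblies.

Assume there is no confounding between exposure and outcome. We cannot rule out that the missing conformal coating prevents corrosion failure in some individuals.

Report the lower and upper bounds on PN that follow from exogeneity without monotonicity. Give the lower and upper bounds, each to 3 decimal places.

0.491 ≤ PN ≤ 0.844

p₁ = 0.739, p₀ = 0.376.
Under exogeneity alone the bounds on PN are max{0,(p₁−p₀)/p₁} ≤ PN ≤ min{1,(1−p₀)/p₁}.
  lower = (p₁ − p₀)/p₁ = 0.363 / 0.739 ≈ 0.4912
  upper = min{1, (1 − p₀)/p₁} = 0.624 / 0.739 ≈ 0.8444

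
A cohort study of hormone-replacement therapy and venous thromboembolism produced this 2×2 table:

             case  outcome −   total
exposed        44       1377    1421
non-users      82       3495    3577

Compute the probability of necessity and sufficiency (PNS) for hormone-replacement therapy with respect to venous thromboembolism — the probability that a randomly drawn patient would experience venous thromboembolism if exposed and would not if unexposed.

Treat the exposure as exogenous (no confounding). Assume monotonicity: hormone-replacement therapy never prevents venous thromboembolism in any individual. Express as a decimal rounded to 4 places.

PNS ≈ 0.0080

p₁ = P(outcome | exposed) = 44/1421 = 0.030964
p₀ = P(outcome | unexposed) = 82/3577 = 0.022924
Under exogeneity and monotonicity, PNS = p₁ − p₀.
PNS = 0.030964 − 0.022924 = 0.0080399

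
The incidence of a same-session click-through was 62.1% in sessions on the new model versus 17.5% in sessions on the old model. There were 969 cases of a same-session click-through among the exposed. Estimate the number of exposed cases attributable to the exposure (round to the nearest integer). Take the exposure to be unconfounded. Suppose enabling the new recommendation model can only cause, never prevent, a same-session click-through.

p₁ = 0.621, p₀ = 0.175.
PN = (p₁ − p₀)/p₁ = (0.621 − 0.175) / 0.621 ≈ 0.71820.
Attributable cases ≈ PN × (exposed cases) = 0.71820 × 969 ≈ 695.93.

about 696 cases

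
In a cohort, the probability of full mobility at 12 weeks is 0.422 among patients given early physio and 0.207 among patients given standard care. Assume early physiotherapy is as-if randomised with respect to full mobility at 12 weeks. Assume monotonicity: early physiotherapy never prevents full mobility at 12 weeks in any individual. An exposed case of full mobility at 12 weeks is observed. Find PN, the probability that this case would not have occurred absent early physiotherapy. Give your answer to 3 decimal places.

Let p₁ = 0.422, p₀ = 0.207.
Under exogeneity and monotonicity, PN = (p₁ − p₀) / p₁.
PN = (0.422 − 0.207) / 0.422 = 0.215 / 0.422 ≈ 0.5095

PN ≈ 0.509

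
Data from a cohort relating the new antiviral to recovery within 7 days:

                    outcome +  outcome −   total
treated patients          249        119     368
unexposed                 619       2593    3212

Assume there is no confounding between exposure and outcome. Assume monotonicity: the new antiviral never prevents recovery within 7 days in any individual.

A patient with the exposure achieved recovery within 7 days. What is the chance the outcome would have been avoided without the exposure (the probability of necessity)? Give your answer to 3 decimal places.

PN ≈ 0.715

p₁ = P(outcome | exposed) = 249/368 = 0.67663
p₀ = P(outcome | unexposed) = 619/3212 = 0.19271
Under exogeneity and monotonicity, PN = (p₁ − p₀) / p₁.
PN = (0.67663 − 0.19271) / 0.67663 = 0.48392 / 0.67663 ≈ 0.7152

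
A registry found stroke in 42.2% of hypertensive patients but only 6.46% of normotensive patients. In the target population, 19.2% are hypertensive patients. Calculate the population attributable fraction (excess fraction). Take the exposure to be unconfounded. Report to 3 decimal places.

p₁ = 0.422, p₀ = 0.0646.
Overall risk P(Y=1) = π·p₁ + (1−π)·p₀ = 0.192×0.422 + 0.808×0.0646 = 0.13322.
Under exogeneity, PAF = [P(Y=1) − p₀] / P(Y=1).
PAF = (0.13322 − 0.0646) / 0.13322 ≈ 0.5151

PAF ≈ 0.515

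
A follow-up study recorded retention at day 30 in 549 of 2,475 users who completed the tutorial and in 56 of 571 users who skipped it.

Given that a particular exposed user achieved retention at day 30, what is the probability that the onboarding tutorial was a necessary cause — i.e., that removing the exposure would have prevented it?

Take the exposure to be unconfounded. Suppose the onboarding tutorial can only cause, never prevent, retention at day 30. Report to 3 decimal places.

PN ≈ 0.558

p₁ = P(outcome | exposed) = 549/2475 = 0.22182
p₀ = P(outcome | unexposed) = 56/571 = 0.098074
Under exogeneity and monotonicity, PN = (p₁ − p₀) / p₁.
PN = (0.22182 − 0.098074) / 0.22182 = 0.12374 / 0.22182 ≈ 0.5579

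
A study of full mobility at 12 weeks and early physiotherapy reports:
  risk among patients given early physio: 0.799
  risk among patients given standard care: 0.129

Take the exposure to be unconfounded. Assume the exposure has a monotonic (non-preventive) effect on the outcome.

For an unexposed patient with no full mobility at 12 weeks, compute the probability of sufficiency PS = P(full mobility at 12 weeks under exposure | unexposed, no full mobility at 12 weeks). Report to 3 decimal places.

Let p₁ = 0.799, p₀ = 0.129.
Under exogeneity and monotonicity, PS = (p₁ − p₀) / (1 − p₀).
PS = (0.799 − 0.129) / (1 − 0.129) = 0.67 / 0.871 ≈ 0.7692

PS ≈ 0.769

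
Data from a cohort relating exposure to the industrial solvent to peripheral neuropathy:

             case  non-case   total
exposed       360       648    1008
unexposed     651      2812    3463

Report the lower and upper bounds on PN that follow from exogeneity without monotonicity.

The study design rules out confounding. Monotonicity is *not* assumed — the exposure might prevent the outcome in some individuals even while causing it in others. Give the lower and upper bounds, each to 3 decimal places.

0.474 ≤ PN ≤ 1.000

p₁ = P(outcome | exposed) = 360/1008 = 0.35714
p₀ = P(outcome | unexposed) = 651/3463 = 0.18799
Under exogeneity alone the bounds on PN are max{0,(p₁−p₀)/p₁} ≤ PN ≤ min{1,(1−p₀)/p₁}.
  lower = (p₁ − p₀)/p₁ = 0.16916 / 0.35714 ≈ 0.4736
  upper = min{1, (1 − p₀)/p₁} = 0.81201 / 0.35714 ≈ 2.2736 → capped at 1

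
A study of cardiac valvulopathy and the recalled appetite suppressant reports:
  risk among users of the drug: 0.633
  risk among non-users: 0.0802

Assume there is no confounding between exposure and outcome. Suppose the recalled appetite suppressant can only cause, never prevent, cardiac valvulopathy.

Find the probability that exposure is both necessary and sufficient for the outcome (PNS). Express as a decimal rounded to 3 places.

PNS ≈ 0.553

Let p₁ = 0.633, p₀ = 0.0802.
Under exogeneity and monotonicity, PNS = p₁ − p₀.
PNS = 0.633 − 0.0802 = 0.5528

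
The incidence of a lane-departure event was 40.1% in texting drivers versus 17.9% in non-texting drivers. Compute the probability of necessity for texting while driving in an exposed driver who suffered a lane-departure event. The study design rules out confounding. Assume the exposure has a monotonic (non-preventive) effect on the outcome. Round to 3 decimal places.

PN ≈ 0.554

p₁ = 0.401, p₀ = 0.179.
Under exogeneity and monotonicity, PN = (p₁ − p₀) / p₁.
PN = (0.401 − 0.179) / 0.401 = 0.222 / 0.401 ≈ 0.5536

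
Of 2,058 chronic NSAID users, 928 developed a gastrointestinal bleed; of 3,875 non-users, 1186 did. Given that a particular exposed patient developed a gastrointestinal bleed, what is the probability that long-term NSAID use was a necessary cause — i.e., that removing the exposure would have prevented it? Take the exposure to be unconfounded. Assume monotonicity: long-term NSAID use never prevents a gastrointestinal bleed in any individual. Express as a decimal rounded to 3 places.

p₁ = P(outcome | exposed) = 928/2058 = 0.45092
p₀ = P(outcome | unexposed) = 1186/3875 = 0.30606
Under exogeneity and monotonicity, PN = (p₁ − p₀) / p₁.
PN = (0.45092 − 0.30606) / 0.45092 = 0.14486 / 0.45092 ≈ 0.3212

PN ≈ 0.321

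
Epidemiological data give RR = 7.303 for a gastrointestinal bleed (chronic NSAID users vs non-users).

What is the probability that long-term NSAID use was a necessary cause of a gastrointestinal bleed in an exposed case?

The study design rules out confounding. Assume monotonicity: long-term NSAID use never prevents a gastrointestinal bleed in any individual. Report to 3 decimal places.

PN ≈ 0.863

Under exogeneity and monotonicity, PN = (RR − 1) / RR = 1 − 1/RR.
PN = (7.303 − 1) / 7.303 = 6.303 / 7.303 ≈ 0.8631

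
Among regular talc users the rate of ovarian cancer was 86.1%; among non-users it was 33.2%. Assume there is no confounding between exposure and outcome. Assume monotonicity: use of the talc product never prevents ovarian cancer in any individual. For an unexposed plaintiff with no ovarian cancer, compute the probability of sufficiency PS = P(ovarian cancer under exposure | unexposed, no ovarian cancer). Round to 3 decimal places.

p₁ = 0.861, p₀ = 0.332.
Under exogeneity and monotonicity, PS = (p₁ − p₀) / (1 − p₀).
PS = (0.861 − 0.332) / (1 − 0.332) = 0.529 / 0.668 ≈ 0.7919

PS ≈ 0.792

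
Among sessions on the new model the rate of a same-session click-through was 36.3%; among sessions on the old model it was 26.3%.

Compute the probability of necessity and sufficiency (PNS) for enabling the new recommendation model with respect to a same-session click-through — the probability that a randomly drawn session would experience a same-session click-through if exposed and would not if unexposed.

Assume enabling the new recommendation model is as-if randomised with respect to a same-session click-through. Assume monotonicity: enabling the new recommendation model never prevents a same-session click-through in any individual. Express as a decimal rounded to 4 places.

PNS ≈ 0.1000

p₁ = 0.363, p₀ = 0.263.
Under exogeneity and monotonicity, PNS = p₁ − p₀.
PNS = 0.363 − 0.263 = 0.1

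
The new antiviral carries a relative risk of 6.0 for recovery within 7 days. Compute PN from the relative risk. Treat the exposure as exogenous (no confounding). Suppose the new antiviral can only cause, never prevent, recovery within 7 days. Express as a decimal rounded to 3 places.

PN ≈ 0.833

Under exogeneity and monotonicity, PN = (RR − 1) / RR = 1 − 1/RR.
PN = (6.0 − 1) / 6.0 = 5 / 6.0 ≈ 0.8333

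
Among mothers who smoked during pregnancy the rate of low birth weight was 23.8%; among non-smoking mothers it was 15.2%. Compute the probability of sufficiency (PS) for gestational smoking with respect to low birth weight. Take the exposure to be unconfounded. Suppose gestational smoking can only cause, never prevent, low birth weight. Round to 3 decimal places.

p₁ = 0.238, p₀ = 0.152.
Under exogeneity and monotonicity, PS = (p₁ − p₀) / (1 − p₀).
PS = (0.238 − 0.152) / (1 − 0.152) = 0.086 / 0.848 ≈ 0.1014

PS ≈ 0.101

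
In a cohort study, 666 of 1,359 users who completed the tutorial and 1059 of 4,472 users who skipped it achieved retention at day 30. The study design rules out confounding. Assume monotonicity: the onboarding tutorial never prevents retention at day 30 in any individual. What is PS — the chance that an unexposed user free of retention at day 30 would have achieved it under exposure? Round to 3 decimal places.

PS ≈ 0.332

p₁ = P(outcome | exposed) = 666/1359 = 0.49007
p₀ = P(outcome | unexposed) = 1059/4472 = 0.23681
Under exogeneity and monotonicity, PS = (p₁ − p₀) / (1 − p₀).
PS = (0.49007 − 0.23681) / (1 − 0.23681) = 0.25326 / 0.76319 ≈ 0.3318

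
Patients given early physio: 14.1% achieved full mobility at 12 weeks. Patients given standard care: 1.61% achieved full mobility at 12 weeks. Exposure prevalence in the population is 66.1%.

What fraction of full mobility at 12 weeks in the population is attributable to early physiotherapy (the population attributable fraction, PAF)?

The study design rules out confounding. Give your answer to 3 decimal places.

PAF ≈ 0.837

p₁ = 0.141, p₀ = 0.0161.
Overall risk P(Y=1) = π·p₁ + (1−π)·p₀ = 0.661×0.141 + 0.339×0.0161 = 0.098659.
Under exogeneity, PAF = [P(Y=1) − p₀] / P(Y=1).
PAF = (0.098659 − 0.0161) / 0.098659 ≈ 0.8368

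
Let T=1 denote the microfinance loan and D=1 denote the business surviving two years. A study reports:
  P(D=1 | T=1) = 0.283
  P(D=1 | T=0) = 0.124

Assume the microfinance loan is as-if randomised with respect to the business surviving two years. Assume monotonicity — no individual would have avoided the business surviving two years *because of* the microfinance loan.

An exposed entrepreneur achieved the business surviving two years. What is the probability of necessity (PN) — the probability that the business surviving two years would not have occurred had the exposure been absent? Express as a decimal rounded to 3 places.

Let p₁ = 0.283, p₀ = 0.124.
Under exogeneity and monotonicity, PN = (p₁ − p₀) / p₁.
PN = (0.283 − 0.124) / 0.283 = 0.159 / 0.283 ≈ 0.5618

PN ≈ 0.562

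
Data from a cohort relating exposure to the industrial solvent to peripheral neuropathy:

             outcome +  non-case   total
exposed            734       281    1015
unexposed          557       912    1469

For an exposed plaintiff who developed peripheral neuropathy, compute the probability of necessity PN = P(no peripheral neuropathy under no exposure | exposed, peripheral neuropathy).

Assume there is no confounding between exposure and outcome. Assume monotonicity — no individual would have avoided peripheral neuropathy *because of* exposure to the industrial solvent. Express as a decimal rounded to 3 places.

p₁ = P(outcome | exposed) = 734/1015 = 0.72315
p₀ = P(outcome | unexposed) = 557/1469 = 0.37917
Under exogeneity and monotonicity, PN = (p₁ − p₀) / p₁.
PN = (0.72315 − 0.37917) / 0.72315 = 0.34398 / 0.72315 ≈ 0.4757

PN ≈ 0.476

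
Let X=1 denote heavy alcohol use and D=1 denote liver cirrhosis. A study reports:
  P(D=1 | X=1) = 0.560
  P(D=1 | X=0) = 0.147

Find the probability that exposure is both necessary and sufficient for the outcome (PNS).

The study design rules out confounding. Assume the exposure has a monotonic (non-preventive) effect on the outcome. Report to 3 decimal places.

Let p₁ = 0.56, p₀ = 0.147.
Under exogeneity and monotonicity, PNS = p₁ − p₀.
PNS = 0.56 − 0.147 = 0.413

PNS ≈ 0.413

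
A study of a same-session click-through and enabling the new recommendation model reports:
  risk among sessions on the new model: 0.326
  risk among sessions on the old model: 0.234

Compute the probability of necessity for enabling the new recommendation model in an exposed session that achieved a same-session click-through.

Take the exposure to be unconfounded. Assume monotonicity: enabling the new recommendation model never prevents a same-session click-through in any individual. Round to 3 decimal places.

Let p₁ = 0.326, p₀ = 0.234.
Under exogeneity and monotonicity, PN = (p₁ − p₀) / p₁.
PN = (0.326 − 0.234) / 0.326 = 0.092 / 0.326 ≈ 0.2822

PN ≈ 0.282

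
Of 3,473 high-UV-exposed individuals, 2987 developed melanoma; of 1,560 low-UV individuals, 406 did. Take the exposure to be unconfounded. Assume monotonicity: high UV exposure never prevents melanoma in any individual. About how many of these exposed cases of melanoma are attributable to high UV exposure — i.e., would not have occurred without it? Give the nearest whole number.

p₁ = P(outcome | exposed) = 2987/3473 = 0.86006
p₀ = P(outcome | unexposed) = 406/1560 = 0.26026
PN = (p₁ − p₀)/p₁ = (0.86006 − 0.26026) / 0.86006 ≈ 0.69740.
Attributable cases ≈ PN × (exposed cases) = 0.69740 × 2987 ≈ 2083.13.

about 2083 cases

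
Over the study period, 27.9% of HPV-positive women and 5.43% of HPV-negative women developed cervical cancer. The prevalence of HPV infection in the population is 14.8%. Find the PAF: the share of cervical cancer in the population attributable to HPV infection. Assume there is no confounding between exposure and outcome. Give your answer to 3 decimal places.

p₁ = 0.279, p₀ = 0.0543.
Overall risk P(Y=1) = π·p₁ + (1−π)·p₀ = 0.148×0.279 + 0.852×0.0543 = 0.087556.
Under exogeneity, PAF = [P(Y=1) − p₀] / P(Y=1).
PAF = (0.087556 − 0.0543) / 0.087556 ≈ 0.3798

PAF ≈ 0.380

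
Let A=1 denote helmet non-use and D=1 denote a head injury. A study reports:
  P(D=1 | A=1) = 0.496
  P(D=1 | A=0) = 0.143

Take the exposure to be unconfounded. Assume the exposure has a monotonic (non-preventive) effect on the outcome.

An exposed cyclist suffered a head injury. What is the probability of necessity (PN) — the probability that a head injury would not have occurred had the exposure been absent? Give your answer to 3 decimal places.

Let p₁ = 0.496, p₀ = 0.143.
Under exogeneity and monotonicity, PN = (p₁ − p₀) / p₁.
PN = (0.496 − 0.143) / 0.496 = 0.353 / 0.496 ≈ 0.7117

PN ≈ 0.712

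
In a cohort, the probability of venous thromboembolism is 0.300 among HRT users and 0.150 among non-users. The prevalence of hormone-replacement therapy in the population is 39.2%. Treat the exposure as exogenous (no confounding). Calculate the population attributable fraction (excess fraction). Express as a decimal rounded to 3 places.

PAF ≈ 0.282

Let p₁ = 0.3, p₀ = 0.15.
Overall risk P(Y=1) = π·p₁ + (1−π)·p₀ = 0.392×0.3 + 0.608×0.15 = 0.2088.
Under exogeneity, PAF = [P(Y=1) − p₀] / P(Y=1).
PAF = (0.2088 − 0.15) / 0.2088 ≈ 0.2816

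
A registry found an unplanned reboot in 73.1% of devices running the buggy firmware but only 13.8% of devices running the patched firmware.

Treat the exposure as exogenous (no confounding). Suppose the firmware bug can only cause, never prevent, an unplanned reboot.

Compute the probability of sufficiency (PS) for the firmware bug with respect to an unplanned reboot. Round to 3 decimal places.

p₁ = 0.731, p₀ = 0.138.
Under exogeneity and monotonicity, PS = (p₁ − p₀) / (1 − p₀).
PS = (0.731 − 0.138) / (1 − 0.138) = 0.593 / 0.862 ≈ 0.6879

PS ≈ 0.688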